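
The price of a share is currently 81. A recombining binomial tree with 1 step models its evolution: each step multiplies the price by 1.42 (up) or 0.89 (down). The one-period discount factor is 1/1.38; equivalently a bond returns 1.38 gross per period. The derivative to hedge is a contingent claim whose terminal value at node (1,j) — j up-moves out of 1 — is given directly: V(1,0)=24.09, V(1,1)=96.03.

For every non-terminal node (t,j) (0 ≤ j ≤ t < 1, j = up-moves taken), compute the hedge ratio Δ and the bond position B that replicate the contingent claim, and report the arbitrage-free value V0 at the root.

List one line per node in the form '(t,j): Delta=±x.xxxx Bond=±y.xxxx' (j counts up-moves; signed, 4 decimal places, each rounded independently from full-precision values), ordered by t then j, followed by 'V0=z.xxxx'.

Risk-neutral probability p* = (R−d)/(u−d) = (1.38−0.89)/(1.42−0.89) = 0.9245.
Payoff layer (t=1): V(1,0)=24.0900, V(1,1)=96.0300
Node (0,0) S=81.0000: V=(p*·96.0300+(1−p*)·24.0900)/1.38=65.6526; Δ=(96.0300−24.0900)/(115.0200−72.0900)=1.6758; B=V−Δ·S=-70.0833
Root portfolio cost Δ·81+B reproduces V0=65.6526.

(0,0): Delta=1.6758 Bond=-70.0833
V0=65.6526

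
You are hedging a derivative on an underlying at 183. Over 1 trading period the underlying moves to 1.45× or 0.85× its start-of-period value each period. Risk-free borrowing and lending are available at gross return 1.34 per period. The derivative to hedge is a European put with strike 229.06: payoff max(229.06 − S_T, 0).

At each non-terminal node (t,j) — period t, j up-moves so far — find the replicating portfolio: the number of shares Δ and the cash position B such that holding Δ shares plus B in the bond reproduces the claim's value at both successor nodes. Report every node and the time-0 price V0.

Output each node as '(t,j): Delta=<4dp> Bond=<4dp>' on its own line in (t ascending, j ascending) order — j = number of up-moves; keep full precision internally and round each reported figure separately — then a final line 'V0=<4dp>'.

(0,0): Delta=-0.6695 Bond=132.5740
V0=10.0573

Risk-neutral probability p* = (R−d)/(u−d) = (1.34−0.85)/(1.45−0.85) = 0.8167.
At expiry t=1: V(1,0)=73.5100, V(1,1)=0.0000
  t=0,j=0: stock 183.0000 → up 265.3500 (V=0.0000), down 155.5500 (V=73.5100). Price 10.0573; hedge Δ=-0.6695, bond B=132.5740.
Check: Δ(0,0)·S0 + B(0,0) = 10.0573 = V0.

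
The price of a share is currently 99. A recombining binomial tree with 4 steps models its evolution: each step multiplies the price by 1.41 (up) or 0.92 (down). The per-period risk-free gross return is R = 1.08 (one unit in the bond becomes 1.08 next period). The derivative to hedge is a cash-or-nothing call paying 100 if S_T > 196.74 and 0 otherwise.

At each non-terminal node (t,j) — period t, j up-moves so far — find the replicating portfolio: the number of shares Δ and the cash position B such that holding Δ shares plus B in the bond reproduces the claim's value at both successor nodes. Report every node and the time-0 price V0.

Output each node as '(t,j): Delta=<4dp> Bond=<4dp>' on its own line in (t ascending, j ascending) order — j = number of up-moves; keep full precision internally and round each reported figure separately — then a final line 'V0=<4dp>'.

(0,0): Delta=0.3525 Bond=-27.1702
(1,0): Delta=0.2048 Bond=-15.8916
(1,1): Delta=0.5513 Bond=-57.0889
(2,0): Delta=0.0000 Bond=0.0000
(2,1): Delta=0.4805 Bond=-52.5615
(2,2): Delta=0.6466 Bond=-80.4135
(3,0): Delta=0.0000 Bond=0.0000
(3,1): Delta=0.0000 Bond=0.0000
(3,2): Delta=1.1270 Bond=-173.8473
(3,3): Delta=0.0000 Bond=92.5926
V0=7.7293

Since d<R<u, set p* = (R−d)/(u−d) = 0.3265; price each node as the discounted p*-expectation of its children.
Terminal payoffs: V(4,0)=0.0000, V(4,1)=0.0000, V(4,2)=0.0000, V(4,3)=100.0000, V(4,4)=100.0000
(3,0): S=77.0901. Δ = (V_up−V_dn)/(S_up−S_dn) = (0.0000−0.0000)/(108.6971−70.9229) = 0.0000. V = [p*·0.0000 + (1−p*)·0.0000]/1.08 = 0.0000. B = V − Δ·S = 0.0000.
(3,1): S=118.1490. Δ = (V_up−V_dn)/(S_up−S_dn) = (0.0000−0.0000)/(166.5901−108.6971) = 0.0000. V = [p*·0.0000 + (1−p*)·0.0000]/1.08 = 0.0000. B = V − Δ·S = 0.0000.
(3,2): S=181.0761. Δ = (V_up−V_dn)/(S_up−S_dn) = (100.0000−0.0000)/(255.3174−166.5901) = 1.1270. V = [p*·100.0000 + (1−p*)·0.0000]/1.08 = 30.2343. B = V − Δ·S = -173.8473.
(3,3): S=277.5189. Δ = (V_up−V_dn)/(S_up−S_dn) = (100.0000−100.0000)/(391.3016−255.3174) = 0.0000. V = [p*·100.0000 + (1−p*)·100.0000]/1.08 = 92.5926. B = V − Δ·S = 92.5926.
(2,0): S=83.7936. Δ = (V_up−V_dn)/(S_up−S_dn) = (0.0000−0.0000)/(118.1490−77.0901) = 0.0000. V = [p*·0.0000 + (1−p*)·0.0000]/1.08 = 0.0000. B = V − Δ·S = 0.0000.
(2,1): S=128.4228. Δ = (V_up−V_dn)/(S_up−S_dn) = (30.2343−0.0000)/(181.0761−118.1490) = 0.4805. V = [p*·30.2343 + (1−p*)·0.0000]/1.08 = 9.1411. B = V − Δ·S = -52.5615.
(2,2): S=196.8219. Δ = (V_up−V_dn)/(S_up−S_dn) = (92.5926−30.2343)/(277.5189−181.0761) = 0.6466. V = [p*·92.5926 + (1−p*)·30.2343]/1.08 = 46.8483. B = V − Δ·S = -80.4135.
(1,0): S=91.0800. Δ = (V_up−V_dn)/(S_up−S_dn) = (9.1411−0.0000)/(128.4228−83.7936) = 0.2048. V = [p*·9.1411 + (1−p*)·0.0000]/1.08 = 2.7638. B = V − Δ·S = -15.8916.
(1,1): S=139.5900. Δ = (V_up−V_dn)/(S_up−S_dn) = (46.8483−9.1411)/(196.8219−128.4228) = 0.5513. V = [p*·46.8483 + (1−p*)·9.1411]/1.08 = 19.8645. B = V − Δ·S = -57.0889.
(0,0): S=99.0000. Δ = (V_up−V_dn)/(S_up−S_dn) = (19.8645−2.7638)/(139.5900−91.0800) = 0.3525. V = [p*·19.8645 + (1−p*)·2.7638]/1.08 = 7.7293. B = V − Δ·S = -27.1702.
Each (Δ,B) replicates both successor values, so the strategy is self-financing and V0 is arbitrage-free.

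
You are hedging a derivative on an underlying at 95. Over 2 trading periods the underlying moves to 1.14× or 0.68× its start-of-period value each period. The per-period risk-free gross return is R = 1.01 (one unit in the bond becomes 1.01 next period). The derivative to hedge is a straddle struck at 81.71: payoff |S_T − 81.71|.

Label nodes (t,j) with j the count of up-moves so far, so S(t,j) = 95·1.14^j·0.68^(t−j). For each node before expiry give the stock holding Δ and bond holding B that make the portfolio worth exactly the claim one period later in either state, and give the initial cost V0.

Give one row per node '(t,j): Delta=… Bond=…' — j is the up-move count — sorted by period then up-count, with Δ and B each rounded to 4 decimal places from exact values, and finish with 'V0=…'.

Under the risk-neutral measure, an up-move has probability p* = (R−d)/(u−d) = 0.7174 and values discount at R = 1.01.
Terminal values V(2,·): V(2,0)=37.7820, V(2,1)=8.0660, V(2,2)=41.7520
(1,0): S=64.6000. Δ = (V_up−V_dn)/(S_up−S_dn) = (8.0660−37.7820)/(73.6440−43.9280) = -1.0000. V = [p*·8.0660 + (1−p*)·37.7820]/1.01 = 16.3010. B = V − Δ·S = 80.9010.
(1,1): S=108.3000. Δ = (V_up−V_dn)/(S_up−S_dn) = (41.7520−8.0660)/(123.4620−73.6440) = 0.6762. V = [p*·41.7520 + (1−p*)·8.0660]/1.01 = 31.9129. B = V − Δ·S = -41.3175.
(0,0): S=95.0000. Δ = (V_up−V_dn)/(S_up−S_dn) = (31.9129−16.3010)/(108.3000−64.6000) = 0.3573. V = [p*·31.9129 + (1−p*)·16.3010]/1.01 = 27.2286. B = V − Δ·S = -6.7104.
The time-0 hedge costs 27.2286, which is the no-arbitrage price.

(0,0): Delta=0.3573 Bond=-6.7104
(1,0): Delta=-1.0000 Bond=80.9010
(1,1): Delta=0.6762 Bond=-41.3175
V0=27.2286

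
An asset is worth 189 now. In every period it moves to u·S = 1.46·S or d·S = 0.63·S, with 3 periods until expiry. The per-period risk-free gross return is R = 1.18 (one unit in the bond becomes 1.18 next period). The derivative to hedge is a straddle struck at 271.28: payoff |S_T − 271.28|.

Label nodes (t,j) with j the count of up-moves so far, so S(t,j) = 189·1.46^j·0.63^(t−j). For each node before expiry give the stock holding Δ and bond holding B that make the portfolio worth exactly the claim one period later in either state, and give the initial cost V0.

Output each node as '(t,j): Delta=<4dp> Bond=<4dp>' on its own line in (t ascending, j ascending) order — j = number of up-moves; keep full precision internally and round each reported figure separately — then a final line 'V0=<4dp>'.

(0,0): Delta=0.2742 Bond=36.5344
(1,0): Delta=-1.0000 Bond=194.8291
(1,1): Delta=0.5541 Bond=-34.1280
(2,0): Delta=-1.0000 Bond=229.8983
(2,1): Delta=-1.0000 Bond=229.8983
(2,2): Delta=0.8955 Bond=-177.8118
V0=88.3574

No-arbitrage ⇒ martingale measure with p* = (R−d)/(u−d) = 0.6627.
Terminal payoffs: V(3,0)=224.0211, V(3,1)=161.7594, V(3,2)=17.4704, V(3,3)=316.9137
  t=2,j=0: stock 75.0141 → up 109.5206 (V=161.7594), down 47.2589 (V=224.0211). Price 154.8842; hedge Δ=-1.0000, bond B=229.8983.
  t=2,j=1: stock 173.8422 → up 253.8096 (V=17.4704), down 109.5206 (V=161.7594). Price 56.0561; hedge Δ=-1.0000, bond B=229.8983.
  t=2,j=2: stock 402.8724 → up 588.1937 (V=316.9137), down 253.8096 (V=17.4704). Price 182.9633; hedge Δ=0.8955, bond B=-177.8118.
  t=1,j=0: stock 119.0700 → up 173.8422 (V=56.0561), down 75.0141 (V=154.8842). Price 75.7591; hedge Δ=-1.0000, bond B=194.8291.
  t=1,j=1: stock 275.9400 → up 402.8724 (V=182.9633), down 173.8422 (V=56.0561). Price 118.7722; hedge Δ=0.5541, bond B=-34.1280.
  t=0,j=0: stock 189.0000 → up 275.9400 (V=118.7722), down 119.0700 (V=75.7591). Price 88.3574; hedge Δ=0.2742, bond B=36.5344.
Check: Δ(0,0)·S0 + B(0,0) = 88.3574 = V0.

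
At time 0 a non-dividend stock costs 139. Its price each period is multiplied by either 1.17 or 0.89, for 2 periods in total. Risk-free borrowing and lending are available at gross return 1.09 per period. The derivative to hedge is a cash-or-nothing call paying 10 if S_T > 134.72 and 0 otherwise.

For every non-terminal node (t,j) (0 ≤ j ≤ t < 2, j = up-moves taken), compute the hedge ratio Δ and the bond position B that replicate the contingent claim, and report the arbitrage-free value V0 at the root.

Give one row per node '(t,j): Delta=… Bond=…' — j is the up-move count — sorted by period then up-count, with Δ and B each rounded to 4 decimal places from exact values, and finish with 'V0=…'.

Since d<R<u, set p* = (R−d)/(u−d) = 0.7143; price each node as the discounted p*-expectation of its children.
Terminal payoffs: V(2,0)=0.0000, V(2,1)=10.0000, V(2,2)=10.0000
  t=1,j=0: stock 123.7100 → up 144.7407 (V=10.0000), down 110.1019 (V=0.0000). Price 6.5531; hedge Δ=0.2887, bond B=-29.1612.
  t=1,j=1: stock 162.6300 → up 190.2771 (V=10.0000), down 144.7407 (V=10.0000). Price 9.1743; hedge Δ=0.0000, bond B=9.1743.
  t=0,j=0: stock 139.0000 → up 162.6300 (V=9.1743), down 123.7100 (V=6.5531). Price 7.7297; hedge Δ=0.0673, bond B=-1.6318.
The time-0 hedge costs 7.7297, which is the no-arbitrage price.

(0,0): Delta=0.0673 Bond=-1.6318
(1,0): Delta=0.2887 Bond=-29.1612
(1,1): Delta=0.0000 Bond=9.1743
V0=7.7297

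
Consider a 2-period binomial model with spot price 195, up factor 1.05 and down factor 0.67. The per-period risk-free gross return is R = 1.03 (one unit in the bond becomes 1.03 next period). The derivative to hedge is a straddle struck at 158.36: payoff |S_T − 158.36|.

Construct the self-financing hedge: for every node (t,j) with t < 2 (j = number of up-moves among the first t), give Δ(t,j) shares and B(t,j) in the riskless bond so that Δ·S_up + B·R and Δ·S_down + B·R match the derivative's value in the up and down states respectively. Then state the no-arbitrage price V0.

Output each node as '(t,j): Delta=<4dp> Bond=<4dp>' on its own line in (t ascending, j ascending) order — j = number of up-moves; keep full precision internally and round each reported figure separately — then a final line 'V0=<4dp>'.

The replicating-portfolio and risk-neutral prices coincide; use p* = (1.03−0.67)/(1.05−0.67) = 0.9474 for the latter.
At expiry t=2: V(2,0)=70.8245, V(2,1)=21.1775, V(2,2)=56.6275
(1,0): S=130.6500. Δ = (V_up−V_dn)/(S_up−S_dn) = (21.1775−70.8245)/(137.1825−87.5355) = -1.0000. V = [p*·21.1775 + (1−p*)·70.8245]/1.03 = 23.0976. B = V − Δ·S = 153.7476.
(1,1): S=204.7500. Δ = (V_up−V_dn)/(S_up−S_dn) = (56.6275−21.1775)/(214.9875−137.1825) = 0.4556. V = [p*·56.6275 + (1−p*)·21.1775]/1.03 = 53.1667. B = V − Δ·S = -40.1228.
(0,0): S=195.0000. Δ = (V_up−V_dn)/(S_up−S_dn) = (53.1667−23.0976)/(204.7500−130.6500) = 0.4058. V = [p*·53.1667 + (1−p*)·23.0976]/1.03 = 50.0817. B = V − Δ·S = -29.0476.
The time-0 hedge costs 50.0817, which is the no-arbitrage price.

(0,0): Delta=0.4058 Bond=-29.0476
(1,0): Delta=-1.0000 Bond=153.7476
(1,1): Delta=0.4556 Bond=-40.1228
V0=50.0817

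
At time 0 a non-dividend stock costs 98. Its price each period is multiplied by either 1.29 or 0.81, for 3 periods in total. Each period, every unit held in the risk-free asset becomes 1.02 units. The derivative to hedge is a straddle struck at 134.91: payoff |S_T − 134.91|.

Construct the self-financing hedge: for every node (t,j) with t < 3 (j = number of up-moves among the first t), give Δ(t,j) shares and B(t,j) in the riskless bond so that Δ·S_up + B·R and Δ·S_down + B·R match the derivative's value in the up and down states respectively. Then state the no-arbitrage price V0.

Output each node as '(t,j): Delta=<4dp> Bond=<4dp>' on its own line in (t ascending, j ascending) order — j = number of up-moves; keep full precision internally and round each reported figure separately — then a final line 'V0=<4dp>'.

(0,0): Delta=-0.4097 Bond=81.1901
(1,0): Delta=-1.0000 Bond=129.6713
(1,1): Delta=0.0668 Bond=22.5687
(2,0): Delta=-1.0000 Bond=132.2647
(2,1): Delta=-1.0000 Bond=132.2647
(2,2): Delta=0.9281 Bond=-117.4374
V0=41.0387

Under the risk-neutral measure, an up-move has probability p* = (R−d)/(u−d) = 0.4375 and values discount at R = 1.02.
At expiry t=3: V(3,0)=82.8288, V(3,1)=51.9658, V(3,2)=2.8137, V(3,3)=75.4655
(2,0): S=64.2978. Δ = (V_up−V_dn)/(S_up−S_dn) = (51.9658−82.8288)/(82.9442−52.0812) = -1.0000. V = [p*·51.9658 + (1−p*)·82.8288]/1.02 = 67.9669. B = V − Δ·S = 132.2647.
(2,1): S=102.4002. Δ = (V_up−V_dn)/(S_up−S_dn) = (2.8137−51.9658)/(132.0963−82.9442) = -1.0000. V = [p*·2.8137 + (1−p*)·51.9658]/1.02 = 29.8645. B = V − Δ·S = 132.2647.
(2,2): S=163.0818. Δ = (V_up−V_dn)/(S_up−S_dn) = (75.4655−2.8137)/(210.3755−132.0963) = 0.9281. V = [p*·75.4655 + (1−p*)·2.8137]/1.02 = 33.9205. B = V − Δ·S = -117.4374.
(1,0): S=79.3800. Δ = (V_up−V_dn)/(S_up−S_dn) = (29.8645−67.9669)/(102.4002−64.2978) = -1.0000. V = [p*·29.8645 + (1−p*)·67.9669]/1.02 = 50.2913. B = V − Δ·S = 129.6713.
(1,1): S=126.4200. Δ = (V_up−V_dn)/(S_up−S_dn) = (33.9205−29.8645)/(163.0818−102.4002) = 0.0668. V = [p*·33.9205 + (1−p*)·29.8645]/1.02 = 31.0186. B = V − Δ·S = 22.5687.
(0,0): S=98.0000. Δ = (V_up−V_dn)/(S_up−S_dn) = (31.0186−50.2913)/(126.4200−79.3800) = -0.4097. V = [p*·31.0186 + (1−p*)·50.2913]/1.02 = 41.0387. B = V − Δ·S = 81.1901.
Self-financing check: at every node Δ·S+B equals the discounted successor values.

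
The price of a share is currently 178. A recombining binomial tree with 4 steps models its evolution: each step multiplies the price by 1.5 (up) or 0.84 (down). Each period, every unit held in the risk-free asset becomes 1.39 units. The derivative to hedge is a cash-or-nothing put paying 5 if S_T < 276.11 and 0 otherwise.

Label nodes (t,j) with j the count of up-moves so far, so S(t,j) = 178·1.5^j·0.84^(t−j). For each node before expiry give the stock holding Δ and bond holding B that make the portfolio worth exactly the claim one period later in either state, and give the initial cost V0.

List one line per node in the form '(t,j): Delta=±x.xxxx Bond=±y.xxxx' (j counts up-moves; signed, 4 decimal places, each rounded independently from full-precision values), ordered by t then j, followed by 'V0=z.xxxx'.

Under the risk-neutral measure, an up-move has probability p* = (R−d)/(u−d) = 0.8333 and values discount at R = 1.39.
At expiry t=4: V(4,0)=5.0000, V(4,1)=5.0000, V(4,2)=0.0000, V(4,3)=0.0000, V(4,4)=0.0000
Node (3,0) S=105.5013: V=(p*·5.0000+(1−p*)·5.0000)/1.39=3.5971; Δ=(5.0000−5.0000)/(158.2520−88.6211)=0.0000; B=V−Δ·S=3.5971
Node (3,1) S=188.3952: V=(p*·0.0000+(1−p*)·5.0000)/1.39=0.5995; Δ=(0.0000−5.0000)/(282.5928−158.2520)=-0.0402; B=V−Δ·S=8.1753
Node (3,2) S=336.4200: V=(p*·0.0000+(1−p*)·0.0000)/1.39=0.0000; Δ=(0.0000−0.0000)/(504.6300−282.5928)=0.0000; B=V−Δ·S=0.0000
Node (3,3) S=600.7500: V=(p*·0.0000+(1−p*)·0.0000)/1.39=0.0000; Δ=(0.0000−0.0000)/(901.1250−504.6300)=0.0000; B=V−Δ·S=0.0000
Node (2,0) S=125.5968: V=(p*·0.5995+(1−p*)·3.5971)/1.39=0.7907; Δ=(0.5995−3.5971)/(188.3952−105.5013)=-0.0362; B=V−Δ·S=5.3326
Node (2,1) S=224.2800: V=(p*·0.0000+(1−p*)·0.5995)/1.39=0.0719; Δ=(0.0000−0.5995)/(336.4200−188.3952)=-0.0041; B=V−Δ·S=0.9802
Node (2,2) S=400.5000: V=(p*·0.0000+(1−p*)·0.0000)/1.39=0.0000; Δ=(0.0000−0.0000)/(600.7500−336.4200)=0.0000; B=V−Δ·S=0.0000
Node (1,0) S=149.5200: V=(p*·0.0719+(1−p*)·0.7907)/1.39=0.1379; Δ=(0.0719−0.7907)/(224.2800−125.5968)=-0.0073; B=V−Δ·S=1.2271
Node (1,1) S=267.0000: V=(p*·0.0000+(1−p*)·0.0719)/1.39=0.0086; Δ=(0.0000−0.0719)/(400.5000−224.2800)=-0.0004; B=V−Δ·S=0.1175
Node (0,0) S=178.0000: V=(p*·0.0086+(1−p*)·0.1379)/1.39=0.0217; Δ=(0.0086−0.1379)/(267.0000−149.5200)=-0.0011; B=V−Δ·S=0.2176
Check: Δ(0,0)·S0 + B(0,0) = 0.0217 = V0.

(0,0): Delta=-0.0011 Bond=0.2176
(1,0): Delta=-0.0073 Bond=1.2271
(1,1): Delta=-0.0004 Bond=0.1175
(2,0): Delta=-0.0362 Bond=5.3326
(2,1): Delta=-0.0041 Bond=0.9802
(2,2): Delta=0.0000 Bond=0.0000
(3,0): Delta=0.0000 Bond=3.5971
(3,1): Delta=-0.0402 Bond=8.1753
(3,2): Delta=0.0000 Bond=0.0000
(3,3): Delta=0.0000 Bond=0.0000
V0=0.0217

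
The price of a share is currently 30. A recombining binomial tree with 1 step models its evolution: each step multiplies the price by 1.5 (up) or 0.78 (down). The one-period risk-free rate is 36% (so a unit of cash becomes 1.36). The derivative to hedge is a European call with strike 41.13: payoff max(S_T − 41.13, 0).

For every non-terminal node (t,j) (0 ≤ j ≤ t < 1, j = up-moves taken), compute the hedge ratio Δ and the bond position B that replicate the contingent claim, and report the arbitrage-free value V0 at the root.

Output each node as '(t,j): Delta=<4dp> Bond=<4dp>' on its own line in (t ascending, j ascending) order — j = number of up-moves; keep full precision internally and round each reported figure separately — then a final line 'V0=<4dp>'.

(0,0): Delta=0.1792 Bond=-3.0827
V0=2.2923

Since d<R<u, set p* = (R−d)/(u−d) = 0.8056; price each node as the discounted p*-expectation of its children.
Terminal values V(1,·): V(1,0)=0.0000, V(1,1)=3.8700
(0,0): S=30.0000. Δ = (V_up−V_dn)/(S_up−S_dn) = (3.8700−0.0000)/(45.0000−23.4000) = 0.1792. V = [p*·3.8700 + (1−p*)·0.0000]/1.36 = 2.2923. B = V − Δ·S = -3.0827.
Self-financing check: at every node Δ·S+B equals the discounted successor values.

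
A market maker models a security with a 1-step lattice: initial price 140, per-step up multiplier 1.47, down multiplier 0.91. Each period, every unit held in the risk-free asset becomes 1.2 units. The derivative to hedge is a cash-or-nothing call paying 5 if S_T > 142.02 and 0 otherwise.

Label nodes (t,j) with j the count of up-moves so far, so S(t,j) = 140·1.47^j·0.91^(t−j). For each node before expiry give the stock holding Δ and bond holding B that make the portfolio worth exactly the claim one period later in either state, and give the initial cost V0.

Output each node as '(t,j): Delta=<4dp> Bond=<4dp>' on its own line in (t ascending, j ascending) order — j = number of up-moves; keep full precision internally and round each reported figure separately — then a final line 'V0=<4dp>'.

No-arbitrage ⇒ martingale measure with p* = (R−d)/(u−d) = 0.5179.
Terminal payoffs: V(1,0)=0.0000, V(1,1)=5.0000
  t=0,j=0: stock 140.0000 → up 205.8000 (V=5.0000), down 127.4000 (V=0.0000). Price 2.1577; hedge Δ=0.0638, bond B=-6.7708.
Root portfolio cost Δ·140+B reproduces V0=2.1577.

(0,0): Delta=0.0638 Bond=-6.7708
V0=2.1577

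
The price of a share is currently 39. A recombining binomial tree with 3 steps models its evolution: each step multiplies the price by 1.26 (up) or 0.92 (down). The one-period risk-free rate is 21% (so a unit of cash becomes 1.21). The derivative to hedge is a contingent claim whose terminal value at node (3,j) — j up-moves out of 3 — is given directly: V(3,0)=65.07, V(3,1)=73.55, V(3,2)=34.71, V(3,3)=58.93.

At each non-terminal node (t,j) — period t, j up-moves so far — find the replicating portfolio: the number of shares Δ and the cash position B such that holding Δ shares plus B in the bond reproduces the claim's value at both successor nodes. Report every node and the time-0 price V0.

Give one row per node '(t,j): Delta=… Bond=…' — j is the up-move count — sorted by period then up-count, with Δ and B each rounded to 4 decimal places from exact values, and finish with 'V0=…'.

(0,0): Delta=0.4152 Bond=13.1526
(1,0): Delta=-2.1598 Bond=108.3052
(1,1): Delta=0.7393 Bond=-0.0148
(2,0): Delta=0.7556 Bond=34.8133
(2,1): Delta=-2.5268 Bond=147.6417
(2,2): Delta=1.1505 Bond=-25.4764
V0=29.3441

Since d<R<u, set p* = (R−d)/(u−d) = 0.8529; price each node as the discounted p*-expectation of its children.
Terminal values V(3,·): V(3,0)=65.0700, V(3,1)=73.5500, V(3,2)=34.7100, V(3,3)=58.9300
Node (2,0) S=33.0096: V=(p*·73.5500+(1−p*)·65.0700)/1.21=59.7545; Δ=(73.5500−65.0700)/(41.5921−30.3688)=0.7556; B=V−Δ·S=34.8133
Node (2,1) S=45.2088: V=(p*·34.7100+(1−p*)·73.5500)/1.21=33.4064; Δ=(34.7100−73.5500)/(56.9631−41.5921)=-2.5268; B=V−Δ·S=147.6417
Node (2,2) S=61.9164: V=(p*·58.9300+(1−p*)·34.7100)/1.21=45.7589; Δ=(58.9300−34.7100)/(78.0147−56.9631)=1.1505; B=V−Δ·S=-25.4764
Node (1,0) S=35.8800: V=(p*·33.4064+(1−p*)·59.7545)/1.21=30.8109; Δ=(33.4064−59.7545)/(45.2088−33.0096)=-2.1598; B=V−Δ·S=108.3052
Node (1,1) S=49.1400: V=(p*·45.7589+(1−p*)·33.4064)/1.21=36.3160; Δ=(45.7589−33.4064)/(61.9164−45.2088)=0.7393; B=V−Δ·S=-0.0148
Node (0,0) S=39.0000: V=(p*·36.3160+(1−p*)·30.8109)/1.21=29.3441; Δ=(36.3160−30.8109)/(49.1400−35.8800)=0.4152; B=V−Δ·S=13.1526
The time-0 hedge costs 29.3441, which is the no-arbitrage price.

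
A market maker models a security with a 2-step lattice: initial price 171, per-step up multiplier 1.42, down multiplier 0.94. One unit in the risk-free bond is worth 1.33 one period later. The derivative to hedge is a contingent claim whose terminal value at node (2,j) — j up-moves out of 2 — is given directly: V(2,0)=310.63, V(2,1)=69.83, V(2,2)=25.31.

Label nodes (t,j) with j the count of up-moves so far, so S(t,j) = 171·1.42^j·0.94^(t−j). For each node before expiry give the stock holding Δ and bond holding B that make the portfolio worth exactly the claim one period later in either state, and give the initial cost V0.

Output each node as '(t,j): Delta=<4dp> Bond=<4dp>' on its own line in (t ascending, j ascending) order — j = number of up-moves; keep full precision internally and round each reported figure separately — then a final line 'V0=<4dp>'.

(0,0): Delta=-0.7449 Bond=155.0323
(1,0): Delta=-3.1210 Bond=588.1178
(1,1): Delta=-0.3820 Bond=118.0564
V0=27.6474

No-arbitrage ⇒ martingale measure with p* = (R−d)/(u−d) = 0.8125.
Terminal payoffs: V(2,0)=310.6300, V(2,1)=69.8300, V(2,2)=25.3100
(1,0): S=160.7400. Δ = (V_up−V_dn)/(S_up−S_dn) = (69.8300−310.6300)/(228.2508−151.0956) = -3.1210. V = [p*·69.8300 + (1−p*)·310.6300]/1.33 = 86.4511. B = V − Δ·S = 588.1178.
(1,1): S=242.8200. Δ = (V_up−V_dn)/(S_up−S_dn) = (25.3100−69.8300)/(344.8044−228.2508) = -0.3820. V = [p*·25.3100 + (1−p*)·69.8300]/1.33 = 25.3064. B = V − Δ·S = 118.0564.
(0,0): S=171.0000. Δ = (V_up−V_dn)/(S_up−S_dn) = (25.3064−86.4511)/(242.8200−160.7400) = -0.7449. V = [p*·25.3064 + (1−p*)·86.4511]/1.33 = 27.6474. B = V − Δ·S = 155.0323.
Each (Δ,B) replicates both successor values, so the strategy is self-financing and V0 is arbitrage-free.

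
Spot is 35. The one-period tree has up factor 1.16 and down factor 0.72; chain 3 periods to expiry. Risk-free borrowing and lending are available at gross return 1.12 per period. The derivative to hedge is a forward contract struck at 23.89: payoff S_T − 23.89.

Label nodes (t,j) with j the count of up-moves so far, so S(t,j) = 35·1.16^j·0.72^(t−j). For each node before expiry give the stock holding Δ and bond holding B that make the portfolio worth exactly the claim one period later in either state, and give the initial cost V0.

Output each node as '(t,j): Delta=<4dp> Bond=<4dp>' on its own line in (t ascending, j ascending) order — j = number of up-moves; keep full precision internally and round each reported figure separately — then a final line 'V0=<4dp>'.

Under the risk-neutral measure, an up-move has probability p* = (R−d)/(u−d) = 0.9091 and values discount at R = 1.12.
Terminal values V(3,·): V(3,0)=-10.8263, V(3,1)=-2.8430, V(3,2)=10.0191, V(3,3)=30.7414
Node (2,0) S=18.1440: V=(p*·-2.8430+(1−p*)·-10.8263)/1.12=-3.1864; Δ=(-2.8430−-10.8263)/(21.0470−13.0637)=1.0000; B=V−Δ·S=-21.3304
Node (2,1) S=29.2320: V=(p*·10.0191+(1−p*)·-2.8430)/1.12=7.9016; Δ=(10.0191−-2.8430)/(33.9091−21.0470)=1.0000; B=V−Δ·S=-21.3304
Node (2,2) S=47.0960: V=(p*·30.7414+(1−p*)·10.0191)/1.12=25.7656; Δ=(30.7414−10.0191)/(54.6314−33.9091)=1.0000; B=V−Δ·S=-21.3304
Node (1,0) S=25.2000: V=(p*·7.9016+(1−p*)·-3.1864)/1.12=6.1550; Δ=(7.9016−-3.1864)/(29.2320−18.1440)=1.0000; B=V−Δ·S=-19.0450
Node (1,1) S=40.6000: V=(p*·25.7656+(1−p*)·7.9016)/1.12=21.5550; Δ=(25.7656−7.9016)/(47.0960−29.2320)=1.0000; B=V−Δ·S=-19.0450
Node (0,0) S=35.0000: V=(p*·21.5550+(1−p*)·6.1550)/1.12=17.9956; Δ=(21.5550−6.1550)/(40.6000−25.2000)=1.0000; B=V−Δ·S=-17.0044
Self-financing check: at every node Δ·S+B equals the discounted successor values.

(0,0): Delta=1.0000 Bond=-17.0044
(1,0): Delta=1.0000 Bond=-19.0450
(1,1): Delta=1.0000 Bond=-19.0450
(2,0): Delta=1.0000 Bond=-21.3304
(2,1): Delta=1.0000 Bond=-21.3304
(2,2): Delta=1.0000 Bond=-21.3304
V0=17.9956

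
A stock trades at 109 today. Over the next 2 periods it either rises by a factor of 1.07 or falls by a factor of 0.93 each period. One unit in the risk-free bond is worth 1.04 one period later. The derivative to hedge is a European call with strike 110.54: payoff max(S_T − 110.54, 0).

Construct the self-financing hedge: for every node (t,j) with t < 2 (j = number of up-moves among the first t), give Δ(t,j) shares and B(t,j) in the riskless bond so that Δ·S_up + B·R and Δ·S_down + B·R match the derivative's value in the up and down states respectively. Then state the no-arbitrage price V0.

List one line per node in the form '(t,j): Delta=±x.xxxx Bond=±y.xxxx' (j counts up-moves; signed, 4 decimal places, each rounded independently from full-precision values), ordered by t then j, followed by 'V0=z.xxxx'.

(0,0): Delta=0.7057 Bond=-68.7848
(1,0): Delta=0.0000 Bond=0.0000
(1,1): Delta=0.8730 Bond=-91.0461
V0=8.1358

Since d<R<u, set p* = (R−d)/(u−d) = 0.7857; price each node as the discounted p*-expectation of its children.
At expiry t=2: V(2,0)=0.0000, V(2,1)=0.0000, V(2,2)=14.2541
  t=1,j=0: stock 101.3700 → up 108.4659 (V=0.0000), down 94.2741 (V=0.0000). Price 0.0000; hedge Δ=0.0000, bond B=0.0000.
  t=1,j=1: stock 116.6300 → up 124.7941 (V=14.2541), down 108.4659 (V=0.0000). Price 10.7689; hedge Δ=0.8730, bond B=-91.0461.
  t=0,j=0: stock 109.0000 → up 116.6300 (V=10.7689), down 101.3700 (V=0.0000). Price 8.1358; hedge Δ=0.7057, bond B=-68.7848.
Check: Δ(0,0)·S0 + B(0,0) = 8.1358 = V0.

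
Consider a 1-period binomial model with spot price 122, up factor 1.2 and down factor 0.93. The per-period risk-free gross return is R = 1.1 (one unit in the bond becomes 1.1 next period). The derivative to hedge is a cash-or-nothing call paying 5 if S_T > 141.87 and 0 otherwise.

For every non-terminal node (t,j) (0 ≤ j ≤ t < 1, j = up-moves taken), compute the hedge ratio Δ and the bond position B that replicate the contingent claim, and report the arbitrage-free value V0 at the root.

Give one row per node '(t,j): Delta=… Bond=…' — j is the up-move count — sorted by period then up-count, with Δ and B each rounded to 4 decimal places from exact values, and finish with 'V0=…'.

No-arbitrage ⇒ martingale measure with p* = (R−d)/(u−d) = 0.6296.
Payoff layer (t=1): V(1,0)=0.0000, V(1,1)=5.0000
  t=0,j=0: stock 122.0000 → up 146.4000 (V=5.0000), down 113.4600 (V=0.0000). Price 2.8620; hedge Δ=0.1518, bond B=-15.6566.
Check: Δ(0,0)·S0 + B(0,0) = 2.8620 = V0.

(0,0): Delta=0.1518 Bond=-15.6566
V0=2.8620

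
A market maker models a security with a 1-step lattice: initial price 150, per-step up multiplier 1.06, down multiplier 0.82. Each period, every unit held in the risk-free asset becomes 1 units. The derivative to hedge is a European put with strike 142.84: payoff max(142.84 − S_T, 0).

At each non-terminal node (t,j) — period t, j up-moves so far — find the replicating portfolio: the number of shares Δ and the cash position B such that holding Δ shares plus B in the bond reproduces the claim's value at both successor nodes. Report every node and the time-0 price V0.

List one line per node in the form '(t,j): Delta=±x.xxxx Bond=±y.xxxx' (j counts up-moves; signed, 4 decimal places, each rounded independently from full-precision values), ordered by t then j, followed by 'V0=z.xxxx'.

(0,0): Delta=-0.5511 Bond=87.6267
V0=4.9600

Since d<R<u, set p* = (R−d)/(u−d) = 0.7500; price each node as the discounted p*-expectation of its children.
Payoff layer (t=1): V(1,0)=19.8400, V(1,1)=0.0000
Node (0,0) S=150.0000: V=(p*·0.0000+(1−p*)·19.8400)/1=4.9600; Δ=(0.0000−19.8400)/(159.0000−123.0000)=-0.5511; B=V−Δ·S=87.6267
The time-0 hedge costs 4.9600, which is the no-arbitrage price.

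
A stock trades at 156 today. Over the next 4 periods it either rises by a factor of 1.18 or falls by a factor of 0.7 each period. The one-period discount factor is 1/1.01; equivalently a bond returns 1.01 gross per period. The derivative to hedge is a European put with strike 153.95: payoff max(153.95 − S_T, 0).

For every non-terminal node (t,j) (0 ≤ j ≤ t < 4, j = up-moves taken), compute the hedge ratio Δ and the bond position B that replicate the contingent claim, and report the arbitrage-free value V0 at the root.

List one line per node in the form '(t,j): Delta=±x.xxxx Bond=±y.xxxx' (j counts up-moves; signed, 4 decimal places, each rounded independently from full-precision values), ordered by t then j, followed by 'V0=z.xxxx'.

Under the risk-neutral measure, an up-move has probability p* = (R−d)/(u−d) = 0.6458 and values discount at R = 1.01.
Terminal values V(4,·): V(4,0)=116.4944, V(4,1)=90.8106, V(4,2)=47.5149, V(4,3)=0.0000, V(4,4)=0.0000
(3,0): S=53.5080. Δ = (V_up−V_dn)/(S_up−S_dn) = (90.8106−116.4944)/(63.1394−37.4556) = -1.0000. V = [p*·90.8106 + (1−p*)·116.4944]/1.01 = 98.9177. B = V − Δ·S = 152.4257.
(3,1): S=90.1992. Δ = (V_up−V_dn)/(S_up−S_dn) = (47.5149−90.8106)/(106.4351−63.1394) = -1.0000. V = [p*·47.5149 + (1−p*)·90.8106]/1.01 = 62.2265. B = V − Δ·S = 152.4257.
(3,2): S=152.0501. Δ = (V_up−V_dn)/(S_up−S_dn) = (0.0000−47.5149)/(179.4191−106.4351) = -0.6510. V = [p*·0.0000 + (1−p*)·47.5149]/1.01 = 16.6616. B = V − Δ·S = 115.6511.
(3,3): S=256.3130. Δ = (V_up−V_dn)/(S_up−S_dn) = (0.0000−0.0000)/(302.4493−179.4191) = 0.0000. V = [p*·0.0000 + (1−p*)·0.0000]/1.01 = 0.0000. B = V − Δ·S = 0.0000.
(2,0): S=76.4400. Δ = (V_up−V_dn)/(S_up−S_dn) = (62.2265−98.9177)/(90.1992−53.5080) = -1.0000. V = [p*·62.2265 + (1−p*)·98.9177]/1.01 = 74.4766. B = V − Δ·S = 150.9166.
(2,1): S=128.8560. Δ = (V_up−V_dn)/(S_up−S_dn) = (16.6616−62.2265)/(152.0501−90.1992) = -0.7367. V = [p*·16.6616 + (1−p*)·62.2265]/1.01 = 32.4744. B = V − Δ·S = 127.4014.
(2,2): S=217.2144. Δ = (V_up−V_dn)/(S_up−S_dn) = (0.0000−16.6616)/(256.3130−152.0501) = -0.1598. V = [p*·0.0000 + (1−p*)·16.6616]/1.01 = 5.8426. B = V − Δ·S = 40.5542.
(1,0): S=109.2000. Δ = (V_up−V_dn)/(S_up−S_dn) = (32.4744−74.4766)/(128.8560−76.4400) = -0.8013. V = [p*·32.4744 + (1−p*)·74.4766]/1.01 = 46.8814. B = V − Δ·S = 134.3858.
(1,1): S=184.0800. Δ = (V_up−V_dn)/(S_up−S_dn) = (5.8426−32.4744)/(217.2144−128.8560) = -0.3014. V = [p*·5.8426 + (1−p*)·32.4744]/1.01 = 15.1234. B = V − Δ·S = 70.6065.
(0,0): S=156.0000. Δ = (V_up−V_dn)/(S_up−S_dn) = (15.1234−46.8814)/(184.0800−109.2000) = -0.4241. V = [p*·15.1234 + (1−p*)·46.8814]/1.01 = 26.1099. B = V − Δ·S = 92.2723.
Check: Δ(0,0)·S0 + B(0,0) = 26.1099 = V0.

(0,0): Delta=-0.4241 Bond=92.2723
(1,0): Delta=-0.8013 Bond=134.3858
(1,1): Delta=-0.3014 Bond=70.6065
(2,0): Delta=-1.0000 Bond=150.9166
(2,1): Delta=-0.7367 Bond=127.4014
(2,2): Delta=-0.1598 Bond=40.5542
(3,0): Delta=-1.0000 Bond=152.4257
(3,1): Delta=-1.0000 Bond=152.4257
(3,2): Delta=-0.6510 Bond=115.6511
(3,3): Delta=0.0000 Bond=0.0000
V0=26.1099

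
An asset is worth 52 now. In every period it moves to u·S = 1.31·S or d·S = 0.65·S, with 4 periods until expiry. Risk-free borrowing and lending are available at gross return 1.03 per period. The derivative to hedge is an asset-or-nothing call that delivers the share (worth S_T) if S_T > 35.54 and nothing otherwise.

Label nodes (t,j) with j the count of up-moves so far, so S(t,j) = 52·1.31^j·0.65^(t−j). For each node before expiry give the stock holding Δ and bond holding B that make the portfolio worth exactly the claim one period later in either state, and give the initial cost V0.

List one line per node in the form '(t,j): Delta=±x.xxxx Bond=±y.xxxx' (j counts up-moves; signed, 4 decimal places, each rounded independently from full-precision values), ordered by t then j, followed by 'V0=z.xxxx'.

Under the risk-neutral measure, an up-move has probability p* = (R−d)/(u−d) = 0.5758 and values discount at R = 1.03.
Terminal values V(4,·): V(4,0)=0.0000, V(4,1)=0.0000, V(4,2)=37.7027, V(4,3)=75.9855, V(4,4)=153.1400
  t=3,j=0: stock 14.2805 → up 18.7075 (V=0.0000), down 9.2823 (V=0.0000). Price 0.0000; hedge Δ=0.0000, bond B=0.0000.
  t=3,j=1: stock 28.7807 → up 37.7027 (V=37.7027), down 18.7075 (V=0.0000). Price 21.0754; hedge Δ=1.9848, bond B=-36.0500.
  t=3,j=2: stock 58.0042 → up 75.9855 (V=75.9855), down 37.7027 (V=37.7027). Price 58.0042; hedge Δ=1.0000, bond B=0.0000.
  t=3,j=3: stock 116.9007 → up 153.1400 (V=153.1400), down 75.9855 (V=75.9855). Price 116.9007; hedge Δ=1.0000, bond B=0.0000.
  t=2,j=0: stock 21.9700 → up 28.7807 (V=21.0754), down 14.2805 (V=0.0000). Price 11.7809; hedge Δ=1.4535, bond B=-20.1515.
  t=2,j=1: stock 44.2780 → up 58.0042 (V=58.0042), down 28.7807 (V=21.0754). Price 41.1043; hedge Δ=1.2637, bond B=-14.8485.
  t=2,j=2: stock 89.2372 → up 116.9007 (V=116.9007), down 58.0042 (V=58.0042). Price 89.2372; hedge Δ=1.0000, bond B=0.0000.
  t=1,j=0: stock 33.8000 → up 44.2780 (V=41.1043), down 21.9700 (V=11.7809). Price 27.8292; hedge Δ=1.3145, bond B=-16.6002.
  t=1,j=1: stock 68.1200 → up 89.2372 (V=89.2372), down 44.2780 (V=41.1043). Price 66.8128; hedge Δ=1.0706, bond B=-6.1159.
  t=0,j=0: stock 52.0000 → up 68.1200 (V=66.8128), down 33.8000 (V=27.8292). Price 48.8100; hedge Δ=1.1359, bond B=-10.2561.
Each (Δ,B) replicates both successor values, so the strategy is self-financing and V0 is arbitrage-free.

(0,0): Delta=1.1359 Bond=-10.2561
(1,0): Delta=1.3145 Bond=-16.6002
(1,1): Delta=1.0706 Bond=-6.1159
(2,0): Delta=1.4535 Bond=-20.1515
(2,1): Delta=1.2637 Bond=-14.8485
(2,2): Delta=1.0000 Bond=0.0000
(3,0): Delta=0.0000 Bond=0.0000
(3,1): Delta=1.9848 Bond=-36.0500
(3,2): Delta=1.0000 Bond=0.0000
(3,3): Delta=1.0000 Bond=0.0000
V0=48.8100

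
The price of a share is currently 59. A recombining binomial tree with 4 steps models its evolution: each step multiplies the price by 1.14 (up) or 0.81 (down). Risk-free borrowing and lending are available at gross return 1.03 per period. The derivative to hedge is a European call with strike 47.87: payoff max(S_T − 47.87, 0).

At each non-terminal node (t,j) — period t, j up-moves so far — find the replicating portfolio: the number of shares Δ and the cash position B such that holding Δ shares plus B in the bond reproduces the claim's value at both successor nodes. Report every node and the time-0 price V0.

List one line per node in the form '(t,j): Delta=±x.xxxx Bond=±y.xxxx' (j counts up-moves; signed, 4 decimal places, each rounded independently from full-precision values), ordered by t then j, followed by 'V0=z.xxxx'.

No-arbitrage ⇒ martingale measure with p* = (R−d)/(u−d) = 0.6667.
Payoff layer (t=4): V(4,0)=0.0000, V(4,1)=0.0000, V(4,2)=2.4374, V(4,3)=22.9330, V(4,4)=51.7786
Node (3,0) S=31.3550: V=(p*·0.0000+(1−p*)·0.0000)/1.03=0.0000; Δ=(0.0000−0.0000)/(35.7447−25.3976)=0.0000; B=V−Δ·S=0.0000
Node (3,1) S=44.1293: V=(p*·2.4374+(1−p*)·0.0000)/1.03=1.5776; Δ=(2.4374−0.0000)/(50.3074−35.7447)=0.1674; B=V−Δ·S=-5.8084
Node (3,2) S=62.1079: V=(p*·22.9330+(1−p*)·2.4374)/1.03=15.6322; Δ=(22.9330−2.4374)/(70.8030−50.3074)=1.0000; B=V−Δ·S=-46.4757
Node (3,3) S=87.4111: V=(p*·51.7786+(1−p*)·22.9330)/1.03=40.9354; Δ=(51.7786−22.9330)/(99.6486−70.8030)=1.0000; B=V−Δ·S=-46.4757
Node (2,0) S=38.7099: V=(p*·1.5776+(1−p*)·0.0000)/1.03=1.0211; Δ=(1.5776−0.0000)/(44.1293−31.3550)=0.1235; B=V−Δ·S=-3.7595
Node (2,1) S=54.4806: V=(p*·15.6322+(1−p*)·1.5776)/1.03=10.6284; Δ=(15.6322−1.5776)/(62.1079−44.1293)=0.7817; B=V−Δ·S=-31.9611
Node (2,2) S=76.6764: V=(p*·40.9354+(1−p*)·15.6322)/1.03=31.5543; Δ=(40.9354−15.6322)/(87.4111−62.1079)=1.0000; B=V−Δ·S=-45.1221
Node (1,0) S=47.7900: V=(p*·10.6284+(1−p*)·1.0211)/1.03=7.2097; Δ=(10.6284−1.0211)/(54.4806−38.7099)=0.6092; B=V−Δ·S=-21.9035
Node (1,1) S=67.2600: V=(p*·31.5543+(1−p*)·10.6284)/1.03=23.8631; Δ=(31.5543−10.6284)/(76.6764−54.4806)=0.9428; B=V−Δ·S=-39.5486
Node (0,0) S=59.0000: V=(p*·23.8631+(1−p*)·7.2097)/1.03=17.7786; Δ=(23.8631−7.2097)/(67.2600−47.7900)=0.8553; B=V−Δ·S=-32.6863
Each (Δ,B) replicates both successor values, so the strategy is self-financing and V0 is arbitrage-free.

(0,0): Delta=0.8553 Bond=-32.6863
(1,0): Delta=0.6092 Bond=-21.9035
(1,1): Delta=0.9428 Bond=-39.5486
(2,0): Delta=0.1235 Bond=-3.7595
(2,1): Delta=0.7817 Bond=-31.9611
(2,2): Delta=1.0000 Bond=-45.1221
(3,0): Delta=0.0000 Bond=0.0000
(3,1): Delta=0.1674 Bond=-5.8084
(3,2): Delta=1.0000 Bond=-46.4757
(3,3): Delta=1.0000 Bond=-46.4757
V0=17.7786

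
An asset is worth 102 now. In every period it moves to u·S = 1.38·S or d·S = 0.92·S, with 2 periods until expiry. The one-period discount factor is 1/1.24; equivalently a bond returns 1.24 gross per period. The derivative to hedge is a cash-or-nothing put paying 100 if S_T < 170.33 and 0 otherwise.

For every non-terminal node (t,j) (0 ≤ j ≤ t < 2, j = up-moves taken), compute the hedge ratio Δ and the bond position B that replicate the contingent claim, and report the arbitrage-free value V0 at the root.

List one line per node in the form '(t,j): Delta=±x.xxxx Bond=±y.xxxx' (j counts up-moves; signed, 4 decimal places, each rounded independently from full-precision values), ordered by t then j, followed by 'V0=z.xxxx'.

No-arbitrage ⇒ martingale measure with p* = (R−d)/(u−d) = 0.6957.
Terminal values V(2,·): V(2,0)=100.0000, V(2,1)=100.0000, V(2,2)=0.0000
(1,0): S=93.8400. Δ = (V_up−V_dn)/(S_up−S_dn) = (100.0000−100.0000)/(129.4992−86.3328) = 0.0000. V = [p*·100.0000 + (1−p*)·100.0000]/1.24 = 80.6452. B = V − Δ·S = 80.6452.
(1,1): S=140.7600. Δ = (V_up−V_dn)/(S_up−S_dn) = (0.0000−100.0000)/(194.2488−129.4992) = -1.5444. V = [p*·0.0000 + (1−p*)·100.0000]/1.24 = 24.5442. B = V − Δ·S = 241.9355.
(0,0): S=102.0000. Δ = (V_up−V_dn)/(S_up−S_dn) = (24.5442−80.6452)/(140.7600−93.8400) = -1.1957. V = [p*·24.5442 + (1−p*)·80.6452]/1.24 = 33.5632. B = V − Δ·S = 155.5219.
Root portfolio cost Δ·102+B reproduces V0=33.5632.

(0,0): Delta=-1.1957 Bond=155.5219
(1,0): Delta=0.0000 Bond=80.6452
(1,1): Delta=-1.5444 Bond=241.9355
V0=33.5632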